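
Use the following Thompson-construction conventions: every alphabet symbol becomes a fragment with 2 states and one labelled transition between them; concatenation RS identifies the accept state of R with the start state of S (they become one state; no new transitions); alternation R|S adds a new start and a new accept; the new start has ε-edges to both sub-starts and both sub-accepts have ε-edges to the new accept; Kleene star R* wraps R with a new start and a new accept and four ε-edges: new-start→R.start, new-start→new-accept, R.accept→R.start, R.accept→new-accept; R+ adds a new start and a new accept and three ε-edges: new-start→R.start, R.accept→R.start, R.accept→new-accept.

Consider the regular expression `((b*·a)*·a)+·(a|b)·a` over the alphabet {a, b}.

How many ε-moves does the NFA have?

Bottom-up over the parse tree:
Each of the 6 symbol leaves contributes 0 ε-transitions.
  b* — 4 ε-transitions
  b*·a — 4 ε-transitions
  (b*·a)* — 8 ε-transitions
  (b*·a)*·a — 8 ε-transitions
  ((b*·a)*·a)+ — 11 ε-transitions
  a|b — 4 ε-transitions
  ((b*·a)*·a)+·(a|b)·a — 15 ε-transitions

15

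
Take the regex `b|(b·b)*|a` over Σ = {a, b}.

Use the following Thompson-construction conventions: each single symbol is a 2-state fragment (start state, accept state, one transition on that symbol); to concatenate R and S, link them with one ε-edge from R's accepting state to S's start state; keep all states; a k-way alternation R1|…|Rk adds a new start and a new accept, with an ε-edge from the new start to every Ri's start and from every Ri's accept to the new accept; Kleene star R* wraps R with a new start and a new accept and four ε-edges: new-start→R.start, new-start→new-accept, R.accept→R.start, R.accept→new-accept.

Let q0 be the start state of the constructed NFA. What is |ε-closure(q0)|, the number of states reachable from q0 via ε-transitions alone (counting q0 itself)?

Compute the ε-closure size of each fragment's start state recursively; a symbol fragment's start has no outgoing ε-edge, so its closure is just itself (size 1).
  b·b → |closure| equals the left operand's closure size = 1 (its accept is not ε-reachable, so the closure stops there)
  (b·b)* → the star's fresh start ε-reaches both the body's start and the fresh accept: |closure| = 2 + 1 = 3
  b|(b·b)*|a → |closure| = 1 (new start) + (1 + 3 + 1) + 1 (new accept, since some branch ε-reaches its own accept) = 7

7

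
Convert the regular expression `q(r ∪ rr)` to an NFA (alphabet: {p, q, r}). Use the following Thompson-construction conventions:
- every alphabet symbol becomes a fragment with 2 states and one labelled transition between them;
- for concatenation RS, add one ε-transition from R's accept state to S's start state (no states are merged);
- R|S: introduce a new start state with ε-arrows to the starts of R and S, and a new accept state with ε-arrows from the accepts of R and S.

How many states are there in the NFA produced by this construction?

10

Recursing over subexpressions:
Each of the 4 symbol leaves contributes a 2-state fragment.
  rr → 4 states
  r ∪ rr → 8 states
  q(r ∪ rr) → 10 states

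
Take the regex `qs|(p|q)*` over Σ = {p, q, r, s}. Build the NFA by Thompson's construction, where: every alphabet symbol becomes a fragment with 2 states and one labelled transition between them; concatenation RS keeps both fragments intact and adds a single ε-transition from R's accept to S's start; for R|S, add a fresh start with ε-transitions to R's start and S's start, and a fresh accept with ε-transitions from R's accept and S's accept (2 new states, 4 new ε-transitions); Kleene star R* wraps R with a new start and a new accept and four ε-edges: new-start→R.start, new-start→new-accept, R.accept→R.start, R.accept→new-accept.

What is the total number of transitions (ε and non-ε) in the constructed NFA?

17

Building bottom-up:
Each of the 4 symbol leaves contributes 1 transition (1 symbol, 0 ε).
  qs = 3 transitions (2 symbol, 1 ε)
  p|q = 6 transitions (2 symbol, 4 ε)
  (p|q)* = 10 transitions (2 symbol, 8 ε)
  qs|(p|q)* = 17 transitions (4 symbol, 13 ε)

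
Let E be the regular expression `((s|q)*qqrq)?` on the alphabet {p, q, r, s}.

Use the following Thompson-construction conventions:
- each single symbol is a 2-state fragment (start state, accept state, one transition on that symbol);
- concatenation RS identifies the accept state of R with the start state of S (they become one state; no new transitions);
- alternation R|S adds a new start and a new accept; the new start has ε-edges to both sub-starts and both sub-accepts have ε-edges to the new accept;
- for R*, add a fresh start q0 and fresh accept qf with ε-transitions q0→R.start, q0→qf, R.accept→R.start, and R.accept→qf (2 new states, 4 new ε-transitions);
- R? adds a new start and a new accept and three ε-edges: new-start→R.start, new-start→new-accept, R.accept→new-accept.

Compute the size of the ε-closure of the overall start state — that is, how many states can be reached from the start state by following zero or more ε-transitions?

7

Compute the ε-closure size of each fragment's start state recursively; a symbol fragment's start has no outgoing ε-edge, so its closure is just itself (size 1).
  s|q → |closure| = 1 + 1 + 1 = 3 (the new accept is not ε-reachable since no branch accepts ε)
  (s|q)* → new start has ε-edges to the inner start and to the new accept, so |closure| = 2 + 3 = 5
  (s|q)*qqrq → the left operand accepts ε, so the closure extends into the next operand (the shared merged state is already counted); |closure| = 5 + (1−1) = 5
  ((s|q)*qqrq)? → |closure| = 1 (new start) + 5 (body) + 1 (new accept, via ε) = 7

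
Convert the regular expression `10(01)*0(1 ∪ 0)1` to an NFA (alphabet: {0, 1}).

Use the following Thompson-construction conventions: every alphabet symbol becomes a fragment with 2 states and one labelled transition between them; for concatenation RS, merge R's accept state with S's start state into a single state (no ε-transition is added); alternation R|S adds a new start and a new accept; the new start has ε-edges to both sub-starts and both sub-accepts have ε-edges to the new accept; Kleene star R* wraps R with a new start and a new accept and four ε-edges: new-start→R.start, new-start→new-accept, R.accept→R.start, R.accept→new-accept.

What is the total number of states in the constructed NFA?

14

By structural recursion:
Each of the 8 symbol leaves contributes a 2-state fragment.
  01 : 3 states
  (01)* : 5 states
  1 ∪ 0 : 6 states
  10(01)*0(1 ∪ 0)1 : 14 states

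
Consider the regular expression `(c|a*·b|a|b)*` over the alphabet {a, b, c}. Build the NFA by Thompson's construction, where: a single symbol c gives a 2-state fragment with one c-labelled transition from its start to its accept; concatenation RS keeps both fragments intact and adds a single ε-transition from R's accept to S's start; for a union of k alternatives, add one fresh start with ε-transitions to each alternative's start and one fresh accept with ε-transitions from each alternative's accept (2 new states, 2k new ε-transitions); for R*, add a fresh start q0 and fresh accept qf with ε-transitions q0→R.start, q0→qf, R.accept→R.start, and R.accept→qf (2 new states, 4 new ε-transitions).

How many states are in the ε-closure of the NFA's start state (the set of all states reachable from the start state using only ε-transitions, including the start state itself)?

10

Compute the ε-closure size of each fragment's start state recursively; a symbol fragment's start has no outgoing ε-edge, so its closure is just itself (size 1).
  a* : the star's fresh start ε-reaches both the body's start and the fresh accept: |closure| = 2 + 1 = 3
  a*·b : |closure| = 3 + 1 = 4 (closure spills across the concat boundary because the left factor accepts ε)
  c|a*·b|a|b : |closure| = 1 + 1 + 4 + 1 + 1 = 8 (the new accept is not ε-reachable since no branch accepts ε)
  (c|a*·b|a|b)* : |closure| = 1 (new start) + 8 (body) + 1 (new accept) = 10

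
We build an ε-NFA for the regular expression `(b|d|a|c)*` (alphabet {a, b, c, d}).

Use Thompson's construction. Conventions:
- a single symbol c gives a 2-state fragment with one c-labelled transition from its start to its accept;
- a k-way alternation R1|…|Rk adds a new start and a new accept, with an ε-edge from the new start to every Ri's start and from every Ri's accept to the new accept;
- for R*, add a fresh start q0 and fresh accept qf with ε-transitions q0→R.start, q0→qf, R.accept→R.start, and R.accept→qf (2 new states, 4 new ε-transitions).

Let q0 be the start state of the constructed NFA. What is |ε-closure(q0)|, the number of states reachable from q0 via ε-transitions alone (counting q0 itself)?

7

Compute the ε-closure size of each fragment's start state recursively; a symbol fragment's start has no outgoing ε-edge, so its closure is just itself (size 1).
  b|d|a|c → new start ε-reaches every alternative's start; none of them accept ε, so the new accept is not reached: C = 1 + 1 + 1 + 1 + 1 = 5
  (b|d|a|c)* → the star's fresh start ε-reaches both the body's start and the fresh accept: C = 2 + 5 = 7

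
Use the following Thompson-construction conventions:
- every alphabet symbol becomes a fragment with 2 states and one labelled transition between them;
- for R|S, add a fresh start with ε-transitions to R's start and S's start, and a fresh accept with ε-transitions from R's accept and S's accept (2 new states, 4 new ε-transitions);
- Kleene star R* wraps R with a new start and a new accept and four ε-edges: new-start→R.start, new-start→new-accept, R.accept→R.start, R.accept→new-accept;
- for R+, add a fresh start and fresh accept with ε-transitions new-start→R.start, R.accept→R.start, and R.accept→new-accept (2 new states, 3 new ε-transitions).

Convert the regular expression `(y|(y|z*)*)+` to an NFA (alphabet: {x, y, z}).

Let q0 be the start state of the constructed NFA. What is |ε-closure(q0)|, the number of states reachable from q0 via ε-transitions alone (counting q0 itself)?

Let C(F) = |ε-closure(F.start)| within fragment F, and note whether F accepts ε. Symbol fragments have C = 1 and do not accept ε. Then:
  z* — the star's fresh start ε-reaches both the body's start and the fresh accept: C = 2 + 1 = 3
  y|z* — C = 1 (new start) + (1 + 3) + 1 (new accept, since some branch ε-reaches its own accept) = 6
  (y|z*)* — the star's fresh start ε-reaches both the body's start and the fresh accept: C = 2 + 6 = 8
  y|(y|z*)* — new start ε-reaches every alternative's start; at least one alternative accepts ε, so the union's new accept is reached too: C = 1 + 1 + 8 + 1 = 11
  (y|(y|z*)*)+ — C = 1 + 11 + 1 (new accept, reached because the body accepts ε) = 13

13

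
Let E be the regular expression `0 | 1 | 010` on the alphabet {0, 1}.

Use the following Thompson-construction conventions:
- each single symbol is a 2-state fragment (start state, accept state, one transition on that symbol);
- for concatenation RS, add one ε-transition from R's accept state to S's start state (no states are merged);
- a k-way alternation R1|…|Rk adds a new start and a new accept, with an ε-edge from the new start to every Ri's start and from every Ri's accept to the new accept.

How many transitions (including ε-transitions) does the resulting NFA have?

13

By structural recursion:
Each of the 5 symbol leaves contributes 1 transition (1 symbol, 0 ε).
  010 : 5 transitions (3 symbol, 2 ε)
  0 | 1 | 010 : 13 transitions (5 symbol, 8 ε)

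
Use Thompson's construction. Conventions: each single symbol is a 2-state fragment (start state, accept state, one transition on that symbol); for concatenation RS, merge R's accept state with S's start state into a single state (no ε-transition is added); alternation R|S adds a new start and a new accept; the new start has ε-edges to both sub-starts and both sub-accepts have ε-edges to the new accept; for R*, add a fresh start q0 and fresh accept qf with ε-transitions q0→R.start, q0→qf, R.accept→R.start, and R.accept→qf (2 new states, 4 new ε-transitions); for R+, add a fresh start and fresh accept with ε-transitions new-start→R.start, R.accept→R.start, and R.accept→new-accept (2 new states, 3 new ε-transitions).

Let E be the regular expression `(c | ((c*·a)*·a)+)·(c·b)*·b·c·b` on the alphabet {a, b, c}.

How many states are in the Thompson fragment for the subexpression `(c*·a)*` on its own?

7

Fragment for `(c*·a)*`:
Each of the 2 symbol leaves contributes a 2-state fragment.
  c* = 4 states
  c*·a = 5 states
  (c*·a)* = 7 states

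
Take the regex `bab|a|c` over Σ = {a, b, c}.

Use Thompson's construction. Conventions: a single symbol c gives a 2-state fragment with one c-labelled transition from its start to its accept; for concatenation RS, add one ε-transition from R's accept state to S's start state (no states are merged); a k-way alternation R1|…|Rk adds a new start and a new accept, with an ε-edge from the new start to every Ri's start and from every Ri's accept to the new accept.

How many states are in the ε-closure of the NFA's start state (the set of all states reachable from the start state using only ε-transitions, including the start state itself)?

4

Let C(F) = |ε-closure(F.start)| within fragment F, and note whether F accepts ε. Symbol fragments have C = 1 and do not accept ε. Then:
  bab — C equals the left operand's closure size = 1 (its accept is not ε-reachable, so the closure stops there)
  bab|a|c — new start ε-reaches every alternative's start; none of them accept ε, so the new accept is not reached: C = 1 + 1 + 1 + 1 = 4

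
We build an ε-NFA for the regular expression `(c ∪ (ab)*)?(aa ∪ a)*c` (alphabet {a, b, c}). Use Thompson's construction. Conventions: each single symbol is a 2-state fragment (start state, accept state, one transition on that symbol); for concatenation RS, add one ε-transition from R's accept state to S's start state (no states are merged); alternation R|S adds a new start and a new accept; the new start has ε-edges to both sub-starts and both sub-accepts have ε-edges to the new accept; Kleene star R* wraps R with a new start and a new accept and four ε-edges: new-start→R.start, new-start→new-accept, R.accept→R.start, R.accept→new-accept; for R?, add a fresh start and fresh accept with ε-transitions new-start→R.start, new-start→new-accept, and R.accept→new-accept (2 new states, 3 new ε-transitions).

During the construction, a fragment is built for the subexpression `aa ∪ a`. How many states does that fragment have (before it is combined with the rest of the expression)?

8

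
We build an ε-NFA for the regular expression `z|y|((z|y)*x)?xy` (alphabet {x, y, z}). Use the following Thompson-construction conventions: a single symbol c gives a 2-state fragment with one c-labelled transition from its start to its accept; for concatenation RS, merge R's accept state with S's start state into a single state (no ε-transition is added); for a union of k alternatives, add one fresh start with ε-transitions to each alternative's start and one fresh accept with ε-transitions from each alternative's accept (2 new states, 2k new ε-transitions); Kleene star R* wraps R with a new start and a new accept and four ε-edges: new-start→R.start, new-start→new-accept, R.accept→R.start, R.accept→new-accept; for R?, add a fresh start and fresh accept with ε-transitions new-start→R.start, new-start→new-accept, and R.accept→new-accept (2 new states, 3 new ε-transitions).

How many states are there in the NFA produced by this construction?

19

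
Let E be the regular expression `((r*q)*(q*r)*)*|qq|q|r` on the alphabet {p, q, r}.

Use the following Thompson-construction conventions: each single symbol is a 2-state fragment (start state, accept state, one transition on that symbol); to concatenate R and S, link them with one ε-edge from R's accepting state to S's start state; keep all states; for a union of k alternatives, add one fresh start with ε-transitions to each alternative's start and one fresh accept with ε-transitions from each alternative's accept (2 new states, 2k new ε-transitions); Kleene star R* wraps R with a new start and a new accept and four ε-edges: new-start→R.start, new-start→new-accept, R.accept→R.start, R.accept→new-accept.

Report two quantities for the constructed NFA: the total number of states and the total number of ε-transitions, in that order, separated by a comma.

Per subexpression:
Each of the 8 symbol leaves contributes 2 states and 0 ε-transitions.
  r* → 4 states, 4 ε-transitions
  r*q → 6 states, 5 ε-transitions
  (r*q)* → 8 states, 9 ε-transitions
  q* → 4 states, 4 ε-transitions
  q*r → 6 states, 5 ε-transitions
  (q*r)* → 8 states, 9 ε-transitions
  (r*q)*(q*r)* → 16 states, 19 ε-transitions
  ((r*q)*(q*r)*)* → 18 states, 23 ε-transitions
  qq → 4 states, 1 ε-transition
  ((r*q)*(q*r)*)*|qq|q|r → 28 states, 32 ε-transitions

28, 32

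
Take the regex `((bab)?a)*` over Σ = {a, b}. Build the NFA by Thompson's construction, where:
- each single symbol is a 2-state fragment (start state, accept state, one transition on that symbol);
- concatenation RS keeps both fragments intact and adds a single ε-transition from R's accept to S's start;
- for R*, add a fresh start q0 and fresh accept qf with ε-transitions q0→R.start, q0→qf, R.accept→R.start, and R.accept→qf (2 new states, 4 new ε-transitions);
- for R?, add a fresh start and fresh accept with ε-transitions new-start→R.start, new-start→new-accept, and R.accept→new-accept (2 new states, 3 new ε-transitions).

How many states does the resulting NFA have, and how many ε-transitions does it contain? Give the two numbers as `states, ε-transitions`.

12, 10

By structural recursion:
Each of the 4 symbol leaves contributes 2 states and 0 ε-transitions.
  bab — 6 states, 2 ε-transitions
  (bab)? — 8 states, 5 ε-transitions
  (bab)?a — 10 states, 6 ε-transitions
  ((bab)?a)* — 12 states, 10 ε-transitions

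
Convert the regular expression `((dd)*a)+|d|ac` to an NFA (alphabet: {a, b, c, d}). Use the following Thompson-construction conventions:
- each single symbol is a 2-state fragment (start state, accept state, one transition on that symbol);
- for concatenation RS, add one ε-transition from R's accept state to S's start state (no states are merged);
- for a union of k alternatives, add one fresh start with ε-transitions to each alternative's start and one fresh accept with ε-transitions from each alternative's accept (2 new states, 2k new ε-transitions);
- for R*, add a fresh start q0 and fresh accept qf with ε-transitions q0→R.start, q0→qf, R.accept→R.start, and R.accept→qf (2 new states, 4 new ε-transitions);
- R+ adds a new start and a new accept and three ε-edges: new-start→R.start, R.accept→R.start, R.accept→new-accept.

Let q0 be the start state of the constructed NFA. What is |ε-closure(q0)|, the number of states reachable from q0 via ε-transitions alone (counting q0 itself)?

8

Work bottom-up. For each fragment F, track |ε-closure(F.start)| and whether F's accept lies in that closure (i.e. whether F accepts ε). A single-symbol fragment has closure size 1 and does not accept ε.
  dd → |ε-closure| equals the left operand's closure size = 1 (its accept is not ε-reachable, so the closure stops there)
  (dd)* → new start has ε-edges to the inner start and to the new accept, so |ε-closure| = 2 + 1 = 3
  (dd)*a → the left operand accepts ε, so the closure extends into the next operand (via the concat ε-link); |ε-closure| = 3 + 1 = 4
  ((dd)*a)+ → |ε-closure| = 1 + 4 = 5 (the body doesn't accept ε, so the new accept is not reached)
  ac → |ε-closure| equals the left operand's closure size = 1 (its accept is not ε-reachable, so the closure stops there)
  ((dd)*a)+|d|ac → |ε-closure| = 1 + 5 + 1 + 1 = 8 (the new accept is not ε-reachable since no branch accepts ε)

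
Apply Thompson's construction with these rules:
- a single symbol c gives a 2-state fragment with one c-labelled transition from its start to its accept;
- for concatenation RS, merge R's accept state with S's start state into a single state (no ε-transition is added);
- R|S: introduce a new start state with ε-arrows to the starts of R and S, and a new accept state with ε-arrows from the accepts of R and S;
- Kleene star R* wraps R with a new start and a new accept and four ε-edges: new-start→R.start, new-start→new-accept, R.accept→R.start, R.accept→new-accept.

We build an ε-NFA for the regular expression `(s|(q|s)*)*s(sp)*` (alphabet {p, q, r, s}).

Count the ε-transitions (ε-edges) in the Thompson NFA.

Per subexpression:
Each of the 6 symbol leaves contributes 0 ε-transitions.
  q|s = 4 ε-transitions
  (q|s)* = 8 ε-transitions
  s|(q|s)* = 12 ε-transitions
  (s|(q|s)*)* = 16 ε-transitions
  sp = 0 ε-transitions
  (sp)* = 4 ε-transitions
  (s|(q|s)*)*s(sp)* = 20 ε-transitions

20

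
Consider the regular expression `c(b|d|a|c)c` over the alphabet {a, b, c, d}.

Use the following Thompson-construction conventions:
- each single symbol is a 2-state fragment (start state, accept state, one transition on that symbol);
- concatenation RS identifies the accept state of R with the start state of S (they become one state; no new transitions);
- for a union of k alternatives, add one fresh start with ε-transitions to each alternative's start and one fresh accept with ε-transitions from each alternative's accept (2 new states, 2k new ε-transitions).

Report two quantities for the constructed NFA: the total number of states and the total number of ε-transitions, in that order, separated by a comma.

12, 8

Bottom-up over the parse tree:
Each of the 6 symbol leaves contributes 2 states and 0 ε-transitions.
  b|d|a|c → 10 states, 8 ε-transitions
  c(b|d|a|c)c → 12 states, 8 ε-transitions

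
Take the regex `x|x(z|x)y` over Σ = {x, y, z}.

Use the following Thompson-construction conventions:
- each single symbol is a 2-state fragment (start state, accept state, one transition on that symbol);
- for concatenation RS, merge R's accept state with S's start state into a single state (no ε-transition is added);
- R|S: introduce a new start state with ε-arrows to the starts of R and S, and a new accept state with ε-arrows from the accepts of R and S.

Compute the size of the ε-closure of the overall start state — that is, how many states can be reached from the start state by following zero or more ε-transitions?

Work bottom-up. For each fragment F, track |ε-closure(F.start)| and whether F's accept lies in that closure (i.e. whether F accepts ε). A single-symbol fragment has closure size 1 and does not accept ε.
  z|x — |closure| = 1 + 1 + 1 = 3 (the new accept is not ε-reachable since no branch accepts ε)
  x(z|x)y — |closure| equals the left operand's closure size = 1 (its accept is not ε-reachable, so the closure stops there)
  x|x(z|x)y — |closure| = 1 + 1 + 1 = 3 (the new accept is not ε-reachable since no branch accepts ε)

3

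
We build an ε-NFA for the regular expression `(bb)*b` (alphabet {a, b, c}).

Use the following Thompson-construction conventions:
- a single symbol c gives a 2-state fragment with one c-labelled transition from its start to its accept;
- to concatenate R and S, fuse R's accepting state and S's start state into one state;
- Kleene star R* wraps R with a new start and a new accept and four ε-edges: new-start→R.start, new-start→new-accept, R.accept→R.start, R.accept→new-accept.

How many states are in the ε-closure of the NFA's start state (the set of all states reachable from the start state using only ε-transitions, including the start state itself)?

Work bottom-up. For each fragment F, track |ε-closure(F.start)| and whether F's accept lies in that closure (i.e. whether F accepts ε). A single-symbol fragment has closure size 1 and does not accept ε.
  bb — |closure| equals the left operand's closure size = 1 (its accept is not ε-reachable, so the closure stops there)
  (bb)* — |closure| = 1 (new start) + 1 (body) + 1 (new accept) = 3
  (bb)*b — the left operand accepts ε, so the closure extends into the next operand (the shared merged state is already counted); |closure| = 3 + (1−1) = 3

3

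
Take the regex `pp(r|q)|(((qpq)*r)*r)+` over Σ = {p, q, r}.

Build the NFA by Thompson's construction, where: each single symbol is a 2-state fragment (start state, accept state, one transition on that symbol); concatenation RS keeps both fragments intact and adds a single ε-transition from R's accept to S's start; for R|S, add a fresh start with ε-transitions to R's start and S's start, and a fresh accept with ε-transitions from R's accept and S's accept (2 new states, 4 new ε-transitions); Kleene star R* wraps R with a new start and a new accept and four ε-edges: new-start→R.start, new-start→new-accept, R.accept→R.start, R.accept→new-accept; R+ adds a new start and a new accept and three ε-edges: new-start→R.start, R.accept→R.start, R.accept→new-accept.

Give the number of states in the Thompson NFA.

28

By structural recursion:
Each of the 9 symbol leaves contributes a 2-state fragment.
  r|q → 6 states
  pp(r|q) → 10 states
  qpq → 6 states
  (qpq)* → 8 states
  (qpq)*r → 10 states
  ((qpq)*r)* → 12 states
  ((qpq)*r)*r → 14 states
  (((qpq)*r)*r)+ → 16 states
  pp(r|q)|(((qpq)*r)*r)+ → 28 states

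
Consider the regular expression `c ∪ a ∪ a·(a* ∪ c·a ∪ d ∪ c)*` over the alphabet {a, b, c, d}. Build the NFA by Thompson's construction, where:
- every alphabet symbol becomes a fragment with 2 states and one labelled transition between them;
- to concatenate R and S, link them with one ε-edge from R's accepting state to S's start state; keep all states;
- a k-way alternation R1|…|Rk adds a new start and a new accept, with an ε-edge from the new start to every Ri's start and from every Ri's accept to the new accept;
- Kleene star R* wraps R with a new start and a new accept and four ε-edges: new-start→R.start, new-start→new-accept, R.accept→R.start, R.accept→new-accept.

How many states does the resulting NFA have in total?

By structural recursion:
Each of the 8 symbol leaves contributes a 2-state fragment.
  a* = 4 states
  c·a = 4 states
  a* ∪ c·a ∪ d ∪ c = 14 states
  (a* ∪ c·a ∪ d ∪ c)* = 16 states
  a·(a* ∪ c·a ∪ d ∪ c)* = 18 states
  c ∪ a ∪ a·(a* ∪ c·a ∪ d ∪ c)* = 24 states

24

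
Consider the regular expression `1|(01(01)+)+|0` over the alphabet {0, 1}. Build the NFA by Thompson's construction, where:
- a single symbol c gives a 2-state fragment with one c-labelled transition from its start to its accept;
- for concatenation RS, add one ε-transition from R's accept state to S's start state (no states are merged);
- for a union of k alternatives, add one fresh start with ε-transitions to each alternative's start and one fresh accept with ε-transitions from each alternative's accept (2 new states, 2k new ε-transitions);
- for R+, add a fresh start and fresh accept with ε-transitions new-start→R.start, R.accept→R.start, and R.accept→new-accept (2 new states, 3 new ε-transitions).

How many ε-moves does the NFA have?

15

Bottom-up over the parse tree:
Each of the 6 symbol leaves contributes 0 ε-transitions.
  01 → 1 ε-transition
  (01)+ → 4 ε-transitions
  01(01)+ → 6 ε-transitions
  (01(01)+)+ → 9 ε-transitions
  1|(01(01)+)+|0 → 15 ε-transitions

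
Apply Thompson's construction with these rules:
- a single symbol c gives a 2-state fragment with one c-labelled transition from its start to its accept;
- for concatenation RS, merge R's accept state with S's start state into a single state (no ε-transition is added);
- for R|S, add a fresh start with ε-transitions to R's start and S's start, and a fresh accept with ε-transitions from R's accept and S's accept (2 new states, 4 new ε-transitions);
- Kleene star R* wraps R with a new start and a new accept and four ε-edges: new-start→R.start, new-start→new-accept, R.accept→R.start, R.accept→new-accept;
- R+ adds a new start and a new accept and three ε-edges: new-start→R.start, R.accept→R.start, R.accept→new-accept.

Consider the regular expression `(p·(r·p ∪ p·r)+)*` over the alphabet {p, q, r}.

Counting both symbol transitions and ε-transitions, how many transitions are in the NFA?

16

Recursing over subexpressions:
Each of the 5 symbol leaves contributes 1 transition (1 symbol, 0 ε).
  r·p — 2 transitions (2 symbol, 0 ε)
  p·r — 2 transitions (2 symbol, 0 ε)
  r·p ∪ p·r — 8 transitions (4 symbol, 4 ε)
  (r·p ∪ p·r)+ — 11 transitions (4 symbol, 7 ε)
  p·(r·p ∪ p·r)+ — 12 transitions (5 symbol, 7 ε)
  (p·(r·p ∪ p·r)+)* — 16 transitions (5 symbol, 11 ε)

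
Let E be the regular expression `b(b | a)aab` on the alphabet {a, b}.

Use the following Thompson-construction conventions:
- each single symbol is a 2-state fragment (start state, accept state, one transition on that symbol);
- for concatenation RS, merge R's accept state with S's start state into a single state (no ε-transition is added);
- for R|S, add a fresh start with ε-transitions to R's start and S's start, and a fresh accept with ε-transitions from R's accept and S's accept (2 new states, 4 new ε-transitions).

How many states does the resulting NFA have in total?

By structural recursion:
Each of the 6 symbol leaves contributes a 2-state fragment.
  b | a — 6 states
  b(b | a)aab — 10 states

10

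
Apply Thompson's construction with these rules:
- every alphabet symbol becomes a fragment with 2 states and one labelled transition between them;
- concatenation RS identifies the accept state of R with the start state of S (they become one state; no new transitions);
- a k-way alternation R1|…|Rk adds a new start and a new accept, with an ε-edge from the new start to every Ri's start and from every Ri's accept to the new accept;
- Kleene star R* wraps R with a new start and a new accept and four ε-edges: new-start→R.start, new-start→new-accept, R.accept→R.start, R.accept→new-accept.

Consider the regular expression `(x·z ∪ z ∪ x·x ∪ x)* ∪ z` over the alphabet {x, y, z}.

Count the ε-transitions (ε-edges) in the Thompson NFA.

16

Per subexpression:
Each of the 7 symbol leaves contributes 0 ε-transitions.
  x·z → 0 ε-transitions
  x·x → 0 ε-transitions
  x·z ∪ z ∪ x·x ∪ x → 8 ε-transitions
  (x·z ∪ z ∪ x·x ∪ x)* → 12 ε-transitions
  (x·z ∪ z ∪ x·x ∪ x)* ∪ z → 16 ε-transitions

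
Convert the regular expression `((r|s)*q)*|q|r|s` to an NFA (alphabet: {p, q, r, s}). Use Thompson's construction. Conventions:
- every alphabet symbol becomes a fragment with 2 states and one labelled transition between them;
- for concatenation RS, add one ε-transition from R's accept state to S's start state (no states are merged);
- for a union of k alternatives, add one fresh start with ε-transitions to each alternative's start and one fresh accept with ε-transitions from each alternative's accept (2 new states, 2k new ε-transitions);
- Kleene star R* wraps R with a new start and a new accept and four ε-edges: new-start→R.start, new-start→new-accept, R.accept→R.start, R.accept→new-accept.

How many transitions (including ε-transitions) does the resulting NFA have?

27

Recursing over subexpressions:
Each of the 6 symbol leaves contributes 1 transition (1 symbol, 0 ε).
  r|s → 6 transitions (2 symbol, 4 ε)
  (r|s)* → 10 transitions (2 symbol, 8 ε)
  (r|s)*q → 12 transitions (3 symbol, 9 ε)
  ((r|s)*q)* → 16 transitions (3 symbol, 13 ε)
  ((r|s)*q)*|q|r|s → 27 transitions (6 symbol, 21 ε)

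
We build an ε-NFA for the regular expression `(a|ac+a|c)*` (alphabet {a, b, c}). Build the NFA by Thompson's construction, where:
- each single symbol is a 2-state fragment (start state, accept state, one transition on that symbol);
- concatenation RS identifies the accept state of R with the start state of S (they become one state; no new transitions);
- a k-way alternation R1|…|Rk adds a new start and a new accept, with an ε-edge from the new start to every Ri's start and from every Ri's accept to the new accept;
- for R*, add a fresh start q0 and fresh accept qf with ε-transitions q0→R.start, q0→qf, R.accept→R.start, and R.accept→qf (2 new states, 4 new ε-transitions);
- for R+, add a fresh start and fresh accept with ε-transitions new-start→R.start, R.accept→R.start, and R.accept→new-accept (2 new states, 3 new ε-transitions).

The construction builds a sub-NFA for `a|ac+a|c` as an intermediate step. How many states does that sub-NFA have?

Fragment for `a|ac+a|c`:
Each of the 5 symbol leaves contributes a 2-state fragment.
  c+ = 4 states
  ac+a = 6 states
  a|ac+a|c = 12 states

12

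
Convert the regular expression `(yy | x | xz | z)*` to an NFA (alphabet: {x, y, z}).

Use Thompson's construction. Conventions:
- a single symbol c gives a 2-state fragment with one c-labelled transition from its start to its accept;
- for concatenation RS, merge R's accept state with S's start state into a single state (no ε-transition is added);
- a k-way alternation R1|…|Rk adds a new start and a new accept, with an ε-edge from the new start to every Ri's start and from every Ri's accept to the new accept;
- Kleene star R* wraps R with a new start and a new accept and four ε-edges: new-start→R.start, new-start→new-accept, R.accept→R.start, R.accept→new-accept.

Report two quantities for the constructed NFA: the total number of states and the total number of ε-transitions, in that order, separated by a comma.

14, 12

Bottom-up over the parse tree:
Each of the 6 symbol leaves contributes 2 states and 0 ε-transitions.
  yy → 3 states, 0 ε-transitions
  xz → 3 states, 0 ε-transitions
  yy | x | xz | z → 12 states, 8 ε-transitions
  (yy | x | xz | z)* → 14 states, 12 ε-transitions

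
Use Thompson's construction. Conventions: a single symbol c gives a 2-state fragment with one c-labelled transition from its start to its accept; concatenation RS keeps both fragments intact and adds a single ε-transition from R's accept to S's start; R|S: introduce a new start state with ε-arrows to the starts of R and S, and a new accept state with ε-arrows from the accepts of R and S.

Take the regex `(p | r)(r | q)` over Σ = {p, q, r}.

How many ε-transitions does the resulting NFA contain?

Bottom-up over the parse tree:
Each of the 4 symbol leaves contributes 0 ε-transitions.
  p | r — 4 ε-transitions
  r | q — 4 ε-transitions
  (p | r)(r | q) — 9 ε-transitions

9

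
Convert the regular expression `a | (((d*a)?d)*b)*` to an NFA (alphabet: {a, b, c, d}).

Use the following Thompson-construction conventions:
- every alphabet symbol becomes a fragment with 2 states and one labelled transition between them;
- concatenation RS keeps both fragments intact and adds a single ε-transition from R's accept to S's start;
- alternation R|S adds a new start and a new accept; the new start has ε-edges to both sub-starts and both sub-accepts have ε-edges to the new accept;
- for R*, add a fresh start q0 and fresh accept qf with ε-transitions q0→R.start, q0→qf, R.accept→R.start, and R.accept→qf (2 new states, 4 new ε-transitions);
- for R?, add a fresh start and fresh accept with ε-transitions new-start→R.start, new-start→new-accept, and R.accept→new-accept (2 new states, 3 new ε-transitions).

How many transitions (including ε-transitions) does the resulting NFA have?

27

Recursing over subexpressions:
Each of the 5 symbol leaves contributes 1 transition (1 symbol, 0 ε).
  d* → 5 transitions (1 symbol, 4 ε)
  d*a → 7 transitions (2 symbol, 5 ε)
  (d*a)? → 10 transitions (2 symbol, 8 ε)
  (d*a)?d → 12 transitions (3 symbol, 9 ε)
  ((d*a)?d)* → 16 transitions (3 symbol, 13 ε)
  ((d*a)?d)*b → 18 transitions (4 symbol, 14 ε)
  (((d*a)?d)*b)* → 22 transitions (4 symbol, 18 ε)
  a | (((d*a)?d)*b)* → 27 transitions (5 symbol, 22 ε)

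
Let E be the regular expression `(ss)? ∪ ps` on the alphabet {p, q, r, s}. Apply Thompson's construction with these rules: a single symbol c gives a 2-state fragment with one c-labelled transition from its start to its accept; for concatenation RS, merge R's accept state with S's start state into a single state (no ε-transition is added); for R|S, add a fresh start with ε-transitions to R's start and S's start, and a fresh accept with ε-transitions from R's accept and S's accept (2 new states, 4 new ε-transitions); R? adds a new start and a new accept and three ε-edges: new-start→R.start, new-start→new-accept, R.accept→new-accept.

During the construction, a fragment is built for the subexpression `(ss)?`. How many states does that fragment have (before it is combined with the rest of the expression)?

5

Fragment for `(ss)?`:
Each of the 2 symbol leaves contributes a 2-state fragment.
  ss → 3 states
  (ss)? → 5 states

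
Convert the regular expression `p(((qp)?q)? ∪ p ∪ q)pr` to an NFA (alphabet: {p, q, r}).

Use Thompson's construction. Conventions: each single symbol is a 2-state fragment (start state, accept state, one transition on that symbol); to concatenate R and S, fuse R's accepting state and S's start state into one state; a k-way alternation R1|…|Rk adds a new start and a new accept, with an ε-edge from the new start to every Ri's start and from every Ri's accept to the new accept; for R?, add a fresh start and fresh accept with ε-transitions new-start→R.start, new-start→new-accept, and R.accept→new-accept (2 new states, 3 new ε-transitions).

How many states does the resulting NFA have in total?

17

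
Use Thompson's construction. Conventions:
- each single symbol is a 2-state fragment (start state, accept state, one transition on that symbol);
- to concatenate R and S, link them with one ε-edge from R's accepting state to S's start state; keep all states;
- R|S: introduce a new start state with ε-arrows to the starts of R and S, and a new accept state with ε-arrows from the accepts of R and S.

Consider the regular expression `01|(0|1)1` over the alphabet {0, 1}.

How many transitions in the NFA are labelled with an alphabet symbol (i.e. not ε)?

Per subexpression:
Each of the 5 symbol leaves contributes exactly 1 symbol transition.
  01 = 2 symbol transitions
  0|1 = 2 symbol transitions
  (0|1)1 = 3 symbol transitions
  01|(0|1)1 = 5 symbol transitions

5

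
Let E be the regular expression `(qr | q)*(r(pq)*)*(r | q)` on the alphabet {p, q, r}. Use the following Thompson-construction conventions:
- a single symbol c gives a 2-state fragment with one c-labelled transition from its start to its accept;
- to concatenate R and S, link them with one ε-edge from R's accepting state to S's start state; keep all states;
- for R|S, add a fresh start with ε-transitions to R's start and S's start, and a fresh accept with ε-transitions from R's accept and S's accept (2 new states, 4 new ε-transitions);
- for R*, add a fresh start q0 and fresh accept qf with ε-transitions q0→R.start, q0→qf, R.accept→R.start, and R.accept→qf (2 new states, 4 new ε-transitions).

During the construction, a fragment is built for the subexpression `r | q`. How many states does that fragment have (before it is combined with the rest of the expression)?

Fragment for `r | q`:
Each of the 2 symbol leaves contributes a 2-state fragment.
  r | q : 6 states

6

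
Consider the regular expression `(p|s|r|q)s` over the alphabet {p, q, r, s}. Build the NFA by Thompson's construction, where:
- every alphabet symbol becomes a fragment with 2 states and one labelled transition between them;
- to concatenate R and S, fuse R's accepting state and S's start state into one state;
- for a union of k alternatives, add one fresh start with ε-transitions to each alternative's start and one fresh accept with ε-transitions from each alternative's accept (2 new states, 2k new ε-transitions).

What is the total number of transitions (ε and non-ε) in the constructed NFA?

13

Bottom-up over the parse tree:
Each of the 5 symbol leaves contributes 1 transition (1 symbol, 0 ε).
  p|s|r|q : 12 transitions (4 symbol, 8 ε)
  (p|s|r|q)s : 13 transitions (5 symbol, 8 ε)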